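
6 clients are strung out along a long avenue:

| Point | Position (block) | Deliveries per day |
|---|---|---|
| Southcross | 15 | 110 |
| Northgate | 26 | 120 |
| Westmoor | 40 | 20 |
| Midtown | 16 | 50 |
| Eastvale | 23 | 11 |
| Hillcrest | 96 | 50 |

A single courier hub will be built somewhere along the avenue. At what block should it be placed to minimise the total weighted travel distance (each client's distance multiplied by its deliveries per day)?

For a sum of weighted absolute distances on a line, the optimum is the weighted median (not the mean). Total weight W = 361; half-weight = 180.5.
Sort by position and accumulate weight:
  block 15 (Southcross, w=110) → cum 110
  block 16 (Midtown, w=50) → cum 160
  block 23 (Eastvale, w=11) → cum 171
  block 26 (Northgate, w=120) → cum 291  ≥ 180.5 → median here
  block 40 (Westmoor, w=20) → cum 311
  block 96 (Hillcrest, w=50) → cum 361
Optimal location: block 26.

x = 26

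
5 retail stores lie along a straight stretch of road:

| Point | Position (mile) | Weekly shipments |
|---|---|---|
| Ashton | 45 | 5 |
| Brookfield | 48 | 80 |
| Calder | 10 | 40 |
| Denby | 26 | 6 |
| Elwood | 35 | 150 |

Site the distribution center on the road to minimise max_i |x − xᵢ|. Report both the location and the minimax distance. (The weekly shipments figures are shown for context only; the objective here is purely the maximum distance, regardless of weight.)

The 1-center on a line is the midpoint of the two extreme points: leftmost at 10, rightmost at 48.
Optimal location = (10 + 48)/2 = 29; maximum distance = (48 − 10)/2 = 19.

location 29, max distance 19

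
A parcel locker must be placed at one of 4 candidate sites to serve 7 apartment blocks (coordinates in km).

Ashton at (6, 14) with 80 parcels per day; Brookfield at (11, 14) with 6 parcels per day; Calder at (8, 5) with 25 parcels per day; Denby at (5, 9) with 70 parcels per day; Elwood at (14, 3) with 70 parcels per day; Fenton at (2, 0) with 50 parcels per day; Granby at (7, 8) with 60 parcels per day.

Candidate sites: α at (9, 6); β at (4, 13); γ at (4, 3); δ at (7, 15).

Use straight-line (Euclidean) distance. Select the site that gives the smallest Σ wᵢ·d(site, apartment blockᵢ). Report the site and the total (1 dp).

Total weighted distance at each candidate:
  α (9, 6): total = 2157.2
  β (4, 13): total = 2731.0
  γ (4, 3): total = 2740.4
  δ (7, 15): total = 3014.9
Minimum is at α with total 2157.2 km.

α, total 2157.2 km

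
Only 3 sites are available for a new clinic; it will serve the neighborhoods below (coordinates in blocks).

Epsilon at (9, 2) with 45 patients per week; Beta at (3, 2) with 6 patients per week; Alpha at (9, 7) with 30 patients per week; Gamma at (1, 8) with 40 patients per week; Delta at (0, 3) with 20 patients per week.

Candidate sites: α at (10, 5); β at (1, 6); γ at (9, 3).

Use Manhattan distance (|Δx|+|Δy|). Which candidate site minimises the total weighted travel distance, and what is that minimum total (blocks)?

γ, total 907 blocks

Total weighted distance at each candidate:
  α (10, 5): total = 1050
  β (1, 6): total = 1006
  γ (9, 3): total = 907
Minimum is at γ with total 907 blocks.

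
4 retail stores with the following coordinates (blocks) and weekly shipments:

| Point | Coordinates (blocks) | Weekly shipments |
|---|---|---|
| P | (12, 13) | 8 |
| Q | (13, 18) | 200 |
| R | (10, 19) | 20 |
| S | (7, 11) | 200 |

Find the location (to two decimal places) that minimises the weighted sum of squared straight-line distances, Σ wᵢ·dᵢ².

The minimiser of Σwᵢ‖p−pᵢ‖² is the weighted centroid p* = (Σwᵢpᵢ)/(Σwᵢ).
Σwᵢ = 428.
Σwᵢxᵢ = 8·12 + 200·13 + 20·10 + 200·7 = 4296.
Σwᵢyᵢ = 8·13 + 200·18 + 20·19 + 200·11 = 6284.
x* = 4296/428 = 10.04, y* = 6284/428 = 14.68.

(10.04, 14.68)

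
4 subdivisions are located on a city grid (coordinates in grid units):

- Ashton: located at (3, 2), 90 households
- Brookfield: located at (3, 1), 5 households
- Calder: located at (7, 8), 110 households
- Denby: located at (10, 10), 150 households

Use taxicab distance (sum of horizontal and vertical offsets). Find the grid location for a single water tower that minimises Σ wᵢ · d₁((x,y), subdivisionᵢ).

(7, 8)

Manhattan distance separates: Σwᵢ(|x−xᵢ|+|y−yᵢ|) = Σwᵢ|x−xᵢ| + Σwᵢ|y−yᵢ|, so x and y are optimised independently as 1-D weighted medians.
Total weight W = 355; half = 177.5.
x-coordinate, sorted with cumulative weight:
  x=3 (Ashton, w=90) cum 90
  x=3 (Brookfield, w=5) cum 95
  x=7 (Calder, w=110) cum 205  ← median
  x=10 (Denby, w=150) cum 355
⇒ x* = 7
y-coordinate, sorted with cumulative weight:
  y=1 (Brookfield, w=5) cum 5
  y=2 (Ashton, w=90) cum 95
  y=8 (Calder, w=110) cum 205  ← median
  y=10 (Denby, w=150) cum 355
⇒ y* = 8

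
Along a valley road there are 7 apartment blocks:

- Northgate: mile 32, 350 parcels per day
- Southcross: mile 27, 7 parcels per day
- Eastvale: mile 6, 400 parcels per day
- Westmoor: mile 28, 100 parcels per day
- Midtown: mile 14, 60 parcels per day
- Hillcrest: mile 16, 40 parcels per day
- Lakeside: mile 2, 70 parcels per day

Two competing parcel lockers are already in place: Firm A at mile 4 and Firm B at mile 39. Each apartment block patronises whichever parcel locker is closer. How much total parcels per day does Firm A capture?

The indifferent point is the midpoint (4+39)/2 = 21.5; apartment blocks left of it (closer to Firm A at 4) go to Firm A, those right go to Firm B.
  Lakeside at 2 (w=70) → Firm A
  Eastvale at 6 (w=400) → Firm A
  Midtown at 14 (w=60) → Firm A
  Hillcrest at 16 (w=40) → Firm A
  Southcross at 27 (w=7) → Firm B
  Westmoor at 28 (w=100) → Firm B
  Northgate at 32 (w=350) → Firm B
Firm A captures 570; Firm B captures 457.

570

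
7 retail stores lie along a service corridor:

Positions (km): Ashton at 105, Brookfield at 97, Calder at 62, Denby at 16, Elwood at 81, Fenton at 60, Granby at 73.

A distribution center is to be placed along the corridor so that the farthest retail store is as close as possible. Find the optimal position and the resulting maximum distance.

location 60.5, max distance 44.5

The 1-center on a line is the midpoint of the two extreme points: leftmost at 16, rightmost at 105.
Optimal location = (16 + 105)/2 = 60.5; maximum distance = (105 − 16)/2 = 44.5.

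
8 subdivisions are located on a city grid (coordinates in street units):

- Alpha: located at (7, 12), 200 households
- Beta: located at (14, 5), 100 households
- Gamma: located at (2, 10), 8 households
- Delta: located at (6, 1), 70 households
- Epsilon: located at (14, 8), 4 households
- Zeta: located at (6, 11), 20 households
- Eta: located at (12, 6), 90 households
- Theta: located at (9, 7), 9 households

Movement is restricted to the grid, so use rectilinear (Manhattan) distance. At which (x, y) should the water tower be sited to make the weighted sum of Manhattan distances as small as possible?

(7, 6)

Manhattan distance separates: Σwᵢ(|x−xᵢ|+|y−yᵢ|) = Σwᵢ|x−xᵢ| + Σwᵢ|y−yᵢ|, so x and y are optimised independently as 1-D weighted medians.
Total weight W = 501; half = 250.5.
x-coordinate, sorted with cumulative weight:
  x=2 (Gamma, w=8) cum 8
  x=6 (Delta, w=70) cum 78
  x=6 (Zeta, w=20) cum 98
  x=7 (Alpha, w=200) cum 298  ← median
  x=9 (Theta, w=9) cum 307
  x=12 (Eta, w=90) cum 397
  x=14 (Beta, w=100) cum 497
  x=14 (Epsilon, w=4) cum 501
⇒ x* = 7
y-coordinate, sorted with cumulative weight:
  y=1 (Delta, w=70) cum 70
  y=5 (Beta, w=100) cum 170
  y=6 (Eta, w=90) cum 260  ← median
  y=7 (Theta, w=9) cum 269
  y=8 (Epsilon, w=4) cum 273
  y=10 (Gamma, w=8) cum 281
  y=11 (Zeta, w=20) cum 301
  y=12 (Alpha, w=200) cum 501
⇒ y* = 6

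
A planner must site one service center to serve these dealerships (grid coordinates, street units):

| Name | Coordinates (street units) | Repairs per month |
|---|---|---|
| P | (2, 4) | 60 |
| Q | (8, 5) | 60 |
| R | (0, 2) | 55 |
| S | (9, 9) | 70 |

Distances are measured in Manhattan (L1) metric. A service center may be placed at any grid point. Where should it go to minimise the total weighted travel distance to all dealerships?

(8, 5)

Manhattan distance separates: Σwᵢ(|x−xᵢ|+|y−yᵢ|) = Σwᵢ|x−xᵢ| + Σwᵢ|y−yᵢ|, so x and y are optimised independently as 1-D weighted medians.
Total weight W = 245; half = 122.5.
x-coordinate, sorted with cumulative weight:
  x=0 (R, w=55) cum 55
  x=2 (P, w=60) cum 115
  x=8 (Q, w=60) cum 175  ← median
  x=9 (S, w=70) cum 245
⇒ x* = 8
y-coordinate, sorted with cumulative weight:
  y=2 (R, w=55) cum 55
  y=4 (P, w=60) cum 115
  y=5 (Q, w=60) cum 175  ← median
  y=9 (S, w=70) cum 245
⇒ y* = 5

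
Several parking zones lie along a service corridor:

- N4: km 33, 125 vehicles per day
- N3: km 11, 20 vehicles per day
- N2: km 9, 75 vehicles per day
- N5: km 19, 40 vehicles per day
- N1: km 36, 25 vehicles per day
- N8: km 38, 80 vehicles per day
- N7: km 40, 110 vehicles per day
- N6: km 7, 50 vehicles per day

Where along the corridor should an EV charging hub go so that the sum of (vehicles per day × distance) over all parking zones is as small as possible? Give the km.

x = 33

For a sum of weighted absolute distances on a line, the optimum is the weighted median (not the mean). Total weight W = 525; half-weight = 262.5.
Sort by position and accumulate weight:
  km 7 (N6, w=50) → cum 50
  km 9 (N2, w=75) → cum 125
  km 11 (N3, w=20) → cum 145
  km 19 (N5, w=40) → cum 185
  km 33 (N4, w=125) → cum 310  ≥ 262.5 → median here
  km 36 (N1, w=25) → cum 335
  km 38 (N8, w=80) → cum 415
  km 40 (N7, w=110) → cum 525
Optimal location: km 33.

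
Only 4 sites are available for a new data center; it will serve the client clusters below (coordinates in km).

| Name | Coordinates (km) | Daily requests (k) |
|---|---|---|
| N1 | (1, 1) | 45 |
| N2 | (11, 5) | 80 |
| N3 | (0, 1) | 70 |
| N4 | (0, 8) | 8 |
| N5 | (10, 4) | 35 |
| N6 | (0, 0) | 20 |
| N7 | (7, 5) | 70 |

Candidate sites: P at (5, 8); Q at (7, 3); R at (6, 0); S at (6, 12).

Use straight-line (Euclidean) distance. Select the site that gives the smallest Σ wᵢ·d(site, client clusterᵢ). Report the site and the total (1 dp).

Total weighted distance at each candidate:
  P (5, 8): total = 2206.8
  Q (7, 3): total = 1623.8
  R (6, 0): total = 1975.9
  S (6, 12): total = 3243.1
Minimum is at Q with total 1623.8 km.

Q, total 1623.8 km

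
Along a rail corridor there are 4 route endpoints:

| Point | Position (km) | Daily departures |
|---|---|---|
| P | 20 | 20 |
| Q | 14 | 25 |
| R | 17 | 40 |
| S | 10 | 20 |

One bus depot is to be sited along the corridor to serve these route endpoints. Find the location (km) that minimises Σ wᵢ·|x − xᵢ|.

x = 17

For a sum of weighted absolute distances on a line, the optimum is the weighted median (not the mean). Total weight W = 105; half-weight = 52.5.
Sort by position and accumulate weight:
  km 10 (S, w=20) → cum 20
  km 14 (Q, w=25) → cum 45
  km 17 (R, w=40) → cum 85  ≥ 52.5 → median here
  km 20 (P, w=20) → cum 105
Optimal location: km 17.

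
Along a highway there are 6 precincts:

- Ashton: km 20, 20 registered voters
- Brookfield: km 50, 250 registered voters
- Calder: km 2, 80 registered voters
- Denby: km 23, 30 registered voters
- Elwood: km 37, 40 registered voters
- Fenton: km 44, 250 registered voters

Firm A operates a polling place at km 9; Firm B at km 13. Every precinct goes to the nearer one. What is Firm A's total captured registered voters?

80

The indifferent point is the midpoint (9+13)/2 = 11; precincts left of it (closer to Firm A at 9) go to Firm A, those right go to Firm B.
  Calder at 2 (w=80) → Firm A
  Ashton at 20 (w=20) → Firm B
  Denby at 23 (w=30) → Firm B
  Elwood at 37 (w=40) → Firm B
  Fenton at 44 (w=250) → Firm B
  Brookfield at 50 (w=250) → Firm B
Firm A captures 80; Firm B captures 590.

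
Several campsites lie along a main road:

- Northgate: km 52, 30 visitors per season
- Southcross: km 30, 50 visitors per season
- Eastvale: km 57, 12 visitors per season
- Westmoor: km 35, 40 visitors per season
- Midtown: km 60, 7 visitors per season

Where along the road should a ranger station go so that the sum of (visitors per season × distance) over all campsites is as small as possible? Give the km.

For a sum of weighted absolute distances on a line, the optimum is the weighted median (not the mean). Total weight W = 139; half-weight = 69.5.
Sort by position and accumulate weight:
  km 30 (Southcross, w=50) → cum 50
  km 35 (Westmoor, w=40) → cum 90  ≥ 69.5 → median here
  km 52 (Northgate, w=30) → cum 120
  km 57 (Eastvale, w=12) → cum 132
  km 60 (Midtown, w=7) → cum 139
Optimal location: km 35.

x = 35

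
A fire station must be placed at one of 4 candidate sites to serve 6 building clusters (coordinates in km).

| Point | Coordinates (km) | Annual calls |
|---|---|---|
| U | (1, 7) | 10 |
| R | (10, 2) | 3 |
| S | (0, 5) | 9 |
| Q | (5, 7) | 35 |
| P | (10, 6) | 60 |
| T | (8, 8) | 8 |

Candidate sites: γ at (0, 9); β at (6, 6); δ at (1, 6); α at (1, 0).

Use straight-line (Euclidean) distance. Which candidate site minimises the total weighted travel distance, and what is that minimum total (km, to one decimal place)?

Total weighted distance at each candidate:
  γ (0, 9): total = 974.4
  β (6, 6): total = 434.8
  δ (1, 6): total = 794.8
  α (1, 0): total = 1159.8
Minimum is at β with total 434.8 km.

β, total 434.8 km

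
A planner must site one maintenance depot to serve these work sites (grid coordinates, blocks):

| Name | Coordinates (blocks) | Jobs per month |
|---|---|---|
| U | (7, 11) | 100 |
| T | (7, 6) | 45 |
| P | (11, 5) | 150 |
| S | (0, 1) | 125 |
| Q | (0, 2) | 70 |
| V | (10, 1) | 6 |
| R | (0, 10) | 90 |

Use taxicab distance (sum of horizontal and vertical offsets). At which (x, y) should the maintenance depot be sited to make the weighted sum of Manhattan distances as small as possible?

Manhattan distance separates: Σwᵢ(|x−xᵢ|+|y−yᵢ|) = Σwᵢ|x−xᵢ| + Σwᵢ|y−yᵢ|, so x and y are optimised independently as 1-D weighted medians.
Total weight W = 586; half = 293.
x-coordinate, sorted with cumulative weight:
  x=0 (S, w=125) cum 125
  x=0 (Q, w=70) cum 195
  x=0 (R, w=90) cum 285
  x=7 (U, w=100) cum 385  ← median
  x=7 (T, w=45) cum 430
  x=10 (V, w=6) cum 436
  x=11 (P, w=150) cum 586
⇒ x* = 7
y-coordinate, sorted with cumulative weight:
  y=1 (S, w=125) cum 125
  y=1 (V, w=6) cum 131
  y=2 (Q, w=70) cum 201
  y=5 (P, w=150) cum 351  ← median
  y=6 (T, w=45) cum 396
  y=10 (R, w=90) cum 486
  y=11 (U, w=100) cum 586
⇒ y* = 5

(7, 5)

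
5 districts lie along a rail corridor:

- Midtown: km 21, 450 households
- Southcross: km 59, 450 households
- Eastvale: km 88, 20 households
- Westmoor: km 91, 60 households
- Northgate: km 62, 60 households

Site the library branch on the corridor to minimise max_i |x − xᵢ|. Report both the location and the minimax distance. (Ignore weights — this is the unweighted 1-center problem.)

The 1-center on a line is the midpoint of the two extreme points: leftmost at 21, rightmost at 91.
Optimal location = (21 + 91)/2 = 56; maximum distance = (91 − 21)/2 = 35.

location 56, max distance 35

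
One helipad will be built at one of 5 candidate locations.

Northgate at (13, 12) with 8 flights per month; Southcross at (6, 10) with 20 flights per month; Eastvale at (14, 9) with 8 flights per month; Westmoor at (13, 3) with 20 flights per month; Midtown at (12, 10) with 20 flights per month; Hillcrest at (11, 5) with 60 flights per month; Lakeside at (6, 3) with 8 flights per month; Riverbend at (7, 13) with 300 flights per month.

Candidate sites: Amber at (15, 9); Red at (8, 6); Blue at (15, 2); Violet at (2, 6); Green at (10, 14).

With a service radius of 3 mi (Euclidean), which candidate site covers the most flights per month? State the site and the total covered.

Blue, covering 20

Coverage radius r = 3 mi; a point is covered iff (Δx)²+(Δy)² ≤ 3² = 9.
  Amber (15, 9): covers {Eastvale} → 8
  Red (8, 6): covers {none} → 0
  Blue (15, 2): covers {Westmoor} → 20
  Violet (2, 6): covers {none} → 0
  Green (10, 14): covers {none} → 0
Maximum coverage at Blue: 20 flights per month.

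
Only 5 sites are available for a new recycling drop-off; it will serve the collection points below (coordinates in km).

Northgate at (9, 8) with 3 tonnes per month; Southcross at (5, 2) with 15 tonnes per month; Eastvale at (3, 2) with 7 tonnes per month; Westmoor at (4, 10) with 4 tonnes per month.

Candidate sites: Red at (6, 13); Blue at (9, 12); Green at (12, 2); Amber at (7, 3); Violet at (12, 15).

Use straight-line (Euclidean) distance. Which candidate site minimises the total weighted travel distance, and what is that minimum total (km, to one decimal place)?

Amber, total 109.0 km

Total weighted distance at each candidate:
  Red (6, 13): total = 277.4
  Blue (9, 12): total = 276.7
  Green (12, 2): total = 233.4
  Amber (7, 3): total = 109.0
  Violet (12, 15): total = 392.7
Minimum is at Amber with total 109.0 km.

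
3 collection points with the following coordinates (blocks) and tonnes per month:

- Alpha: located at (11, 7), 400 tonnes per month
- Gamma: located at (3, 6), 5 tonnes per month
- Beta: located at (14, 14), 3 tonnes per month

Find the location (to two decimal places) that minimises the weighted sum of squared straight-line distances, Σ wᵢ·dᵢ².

The minimiser of Σwᵢ‖p−pᵢ‖² is the weighted centroid p* = (Σwᵢpᵢ)/(Σwᵢ).
Σwᵢ = 408.
Σwᵢxᵢ = 400·11 + 5·3 + 3·14 = 4457.
Σwᵢyᵢ = 400·7 + 5·6 + 3·14 = 2872.
x* = 4457/408 = 10.92, y* = 2872/408 = 7.04.

(10.92, 7.04)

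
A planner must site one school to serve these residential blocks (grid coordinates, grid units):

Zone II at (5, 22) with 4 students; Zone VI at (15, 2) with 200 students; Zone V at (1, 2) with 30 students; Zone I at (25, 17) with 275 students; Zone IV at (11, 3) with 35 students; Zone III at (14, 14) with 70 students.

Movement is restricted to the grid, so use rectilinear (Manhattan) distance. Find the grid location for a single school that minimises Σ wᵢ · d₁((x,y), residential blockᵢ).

Manhattan distance separates: Σwᵢ(|x−xᵢ|+|y−yᵢ|) = Σwᵢ|x−xᵢ| + Σwᵢ|y−yᵢ|, so x and y are optimised independently as 1-D weighted medians.
Total weight W = 614; half = 307.
x-coordinate, sorted with cumulative weight:
  x=1 (Zone V, w=30) cum 30
  x=5 (Zone II, w=4) cum 34
  x=11 (Zone IV, w=35) cum 69
  x=14 (Zone III, w=70) cum 139
  x=15 (Zone VI, w=200) cum 339  ← median
  x=25 (Zone I, w=275) cum 614
⇒ x* = 15
y-coordinate, sorted with cumulative weight:
  y=2 (Zone VI, w=200) cum 200
  y=2 (Zone V, w=30) cum 230
  y=3 (Zone IV, w=35) cum 265
  y=14 (Zone III, w=70) cum 335  ← median
  y=17 (Zone I, w=275) cum 610
  y=22 (Zone II, w=4) cum 614
⇒ y* = 14

(15, 14)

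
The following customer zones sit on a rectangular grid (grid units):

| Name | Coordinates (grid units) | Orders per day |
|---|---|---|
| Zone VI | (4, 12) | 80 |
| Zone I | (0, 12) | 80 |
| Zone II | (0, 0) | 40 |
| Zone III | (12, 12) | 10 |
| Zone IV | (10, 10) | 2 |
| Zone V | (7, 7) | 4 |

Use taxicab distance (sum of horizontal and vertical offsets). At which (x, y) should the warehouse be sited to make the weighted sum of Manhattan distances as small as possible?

Manhattan distance separates: Σwᵢ(|x−xᵢ|+|y−yᵢ|) = Σwᵢ|x−xᵢ| + Σwᵢ|y−yᵢ|, so x and y are optimised independently as 1-D weighted medians.
Total weight W = 216; half = 108.
x-coordinate, sorted with cumulative weight:
  x=0 (Zone I, w=80) cum 80
  x=0 (Zone II, w=40) cum 120  ← median
  x=4 (Zone VI, w=80) cum 200
  x=7 (Zone V, w=4) cum 204
  x=10 (Zone IV, w=2) cum 206
  x=12 (Zone III, w=10) cum 216
⇒ x* = 0
y-coordinate, sorted with cumulative weight:
  y=0 (Zone II, w=40) cum 40
  y=7 (Zone V, w=4) cum 44
  y=10 (Zone IV, w=2) cum 46
  y=12 (Zone VI, w=80) cum 126  ← median
  y=12 (Zone I, w=80) cum 206
  y=12 (Zone III, w=10) cum 216
⇒ y* = 12

(0, 12)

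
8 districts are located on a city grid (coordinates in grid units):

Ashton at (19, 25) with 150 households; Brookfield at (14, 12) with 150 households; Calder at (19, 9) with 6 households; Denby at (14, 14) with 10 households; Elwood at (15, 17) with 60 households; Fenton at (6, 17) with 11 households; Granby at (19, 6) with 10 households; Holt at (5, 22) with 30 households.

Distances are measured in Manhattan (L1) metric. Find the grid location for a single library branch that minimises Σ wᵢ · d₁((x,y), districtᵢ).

Manhattan distance separates: Σwᵢ(|x−xᵢ|+|y−yᵢ|) = Σwᵢ|x−xᵢ| + Σwᵢ|y−yᵢ|, so x and y are optimised independently as 1-D weighted medians.
Total weight W = 427; half = 213.5.
x-coordinate, sorted with cumulative weight:
  x=5 (Holt, w=30) cum 30
  x=6 (Fenton, w=11) cum 41
  x=14 (Brookfield, w=150) cum 191
  x=14 (Denby, w=10) cum 201
  x=15 (Elwood, w=60) cum 261  ← median
  x=19 (Ashton, w=150) cum 411
  x=19 (Calder, w=6) cum 417
  x=19 (Granby, w=10) cum 427
⇒ x* = 15
y-coordinate, sorted with cumulative weight:
  y=6 (Granby, w=10) cum 10
  y=9 (Calder, w=6) cum 16
  y=12 (Brookfield, w=150) cum 166
  y=14 (Denby, w=10) cum 176
  y=17 (Elwood, w=60) cum 236  ← median
  y=17 (Fenton, w=11) cum 247
  y=22 (Holt, w=30) cum 277
  y=25 (Ashton, w=150) cum 427
⇒ y* = 17

(15, 17)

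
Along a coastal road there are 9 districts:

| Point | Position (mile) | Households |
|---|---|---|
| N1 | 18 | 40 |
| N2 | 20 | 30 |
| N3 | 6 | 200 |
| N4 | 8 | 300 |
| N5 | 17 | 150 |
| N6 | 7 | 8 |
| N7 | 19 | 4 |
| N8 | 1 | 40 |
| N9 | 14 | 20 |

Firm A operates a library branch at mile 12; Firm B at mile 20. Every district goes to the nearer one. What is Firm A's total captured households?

568

The indifferent point is the midpoint (12+20)/2 = 16; districts left of it (closer to Firm A at 12) go to Firm A, those right go to Firm B.
  N8 at 1 (w=40) → Firm A
  N3 at 6 (w=200) → Firm A
  N6 at 7 (w=8) → Firm A
  N4 at 8 (w=300) → Firm A
  N9 at 14 (w=20) → Firm A
  N5 at 17 (w=150) → Firm B
  N1 at 18 (w=40) → Firm B
  N7 at 19 (w=4) → Firm B
  N2 at 20 (w=30) → Firm B
Firm A captures 568; Firm B captures 224.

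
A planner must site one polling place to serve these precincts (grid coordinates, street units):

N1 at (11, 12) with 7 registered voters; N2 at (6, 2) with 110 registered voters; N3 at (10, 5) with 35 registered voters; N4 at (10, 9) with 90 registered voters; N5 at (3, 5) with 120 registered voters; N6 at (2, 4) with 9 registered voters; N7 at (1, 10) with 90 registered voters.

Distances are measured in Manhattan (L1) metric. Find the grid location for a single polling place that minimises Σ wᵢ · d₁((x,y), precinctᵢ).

(6, 5)

Manhattan distance separates: Σwᵢ(|x−xᵢ|+|y−yᵢ|) = Σwᵢ|x−xᵢ| + Σwᵢ|y−yᵢ|, so x and y are optimised independently as 1-D weighted medians.
Total weight W = 461; half = 230.5.
x-coordinate, sorted with cumulative weight:
  x=1 (N7, w=90) cum 90
  x=2 (N6, w=9) cum 99
  x=3 (N5, w=120) cum 219
  x=6 (N2, w=110) cum 329  ← median
  x=10 (N3, w=35) cum 364
  x=10 (N4, w=90) cum 454
  x=11 (N1, w=7) cum 461
⇒ x* = 6
y-coordinate, sorted with cumulative weight:
  y=2 (N2, w=110) cum 110
  y=4 (N6, w=9) cum 119
  y=5 (N3, w=35) cum 154
  y=5 (N5, w=120) cum 274  ← median
  y=9 (N4, w=90) cum 364
  y=10 (N7, w=90) cum 454
  y=12 (N1, w=7) cum 461
⇒ y* = 5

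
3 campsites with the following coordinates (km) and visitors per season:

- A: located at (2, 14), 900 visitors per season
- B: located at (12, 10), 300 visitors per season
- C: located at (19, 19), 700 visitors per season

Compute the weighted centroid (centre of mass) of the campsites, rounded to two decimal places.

(9.84, 15.21)

The minimiser of Σwᵢ‖p−pᵢ‖² is the weighted centroid p* = (Σwᵢpᵢ)/(Σwᵢ).
Σwᵢ = 1900.
Σwᵢxᵢ = 900·2 + 300·12 + 700·19 = 18700.
Σwᵢyᵢ = 900·14 + 300·10 + 700·19 = 28900.
x* = 18700/1900 = 9.84, y* = 28900/1900 = 15.21.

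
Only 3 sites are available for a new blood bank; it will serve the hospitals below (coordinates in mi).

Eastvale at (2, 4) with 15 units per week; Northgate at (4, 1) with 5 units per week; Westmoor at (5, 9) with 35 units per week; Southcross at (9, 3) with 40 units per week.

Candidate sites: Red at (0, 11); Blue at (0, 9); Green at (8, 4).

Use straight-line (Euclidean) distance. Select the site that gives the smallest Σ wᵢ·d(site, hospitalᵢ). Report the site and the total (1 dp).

Green, total 375.7 mi

Total weighted distance at each candidate:
  Red (0, 11): total = 833.2
  Blue (0, 9): total = 733.2
  Green (8, 4): total = 375.7
Minimum is at Green with total 375.7 mi.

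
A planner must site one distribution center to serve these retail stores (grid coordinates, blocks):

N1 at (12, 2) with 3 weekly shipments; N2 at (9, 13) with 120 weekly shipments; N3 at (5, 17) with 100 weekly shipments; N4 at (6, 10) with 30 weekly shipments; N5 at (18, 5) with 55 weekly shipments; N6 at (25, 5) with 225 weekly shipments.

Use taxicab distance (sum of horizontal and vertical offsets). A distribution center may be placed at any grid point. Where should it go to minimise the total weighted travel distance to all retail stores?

(18, 5)

Manhattan distance separates: Σwᵢ(|x−xᵢ|+|y−yᵢ|) = Σwᵢ|x−xᵢ| + Σwᵢ|y−yᵢ|, so x and y are optimised independently as 1-D weighted medians.
Total weight W = 533; half = 266.5.
x-coordinate, sorted with cumulative weight:
  x=5 (N3, w=100) cum 100
  x=6 (N4, w=30) cum 130
  x=9 (N2, w=120) cum 250
  x=12 (N1, w=3) cum 253
  x=18 (N5, w=55) cum 308  ← median
  x=25 (N6, w=225) cum 533
⇒ x* = 18
y-coordinate, sorted with cumulative weight:
  y=2 (N1, w=3) cum 3
  y=5 (N5, w=55) cum 58
  y=5 (N6, w=225) cum 283  ← median
  y=10 (N4, w=30) cum 313
  y=13 (N2, w=120) cum 433
  y=17 (N3, w=100) cum 533
⇒ y* = 5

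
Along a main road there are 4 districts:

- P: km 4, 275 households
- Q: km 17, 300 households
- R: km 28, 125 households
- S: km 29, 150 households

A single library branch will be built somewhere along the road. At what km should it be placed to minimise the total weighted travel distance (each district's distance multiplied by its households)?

x = 17

For a sum of weighted absolute distances on a line, the optimum is the weighted median (not the mean). Total weight W = 850; half-weight = 425.
Sort by position and accumulate weight:
  km 4 (P, w=275) → cum 275
  km 17 (Q, w=300) → cum 575  ≥ 425 → median here
  km 28 (R, w=125) → cum 700
  km 29 (S, w=150) → cum 850
Optimal location: km 17.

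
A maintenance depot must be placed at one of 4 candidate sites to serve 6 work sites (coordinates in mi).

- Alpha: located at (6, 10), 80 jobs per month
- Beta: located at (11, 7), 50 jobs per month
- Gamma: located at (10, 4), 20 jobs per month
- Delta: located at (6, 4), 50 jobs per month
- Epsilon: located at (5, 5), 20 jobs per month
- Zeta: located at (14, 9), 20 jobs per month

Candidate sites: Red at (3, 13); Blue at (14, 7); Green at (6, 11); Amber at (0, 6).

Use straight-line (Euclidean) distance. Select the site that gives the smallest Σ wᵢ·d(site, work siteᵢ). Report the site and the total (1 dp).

Green, total 1198.0 mi

Total weighted distance at each candidate:
  Red (3, 13): total = 1940.8
  Blue (14, 7): total = 1585.1
  Green (6, 11): total = 1198.0
  Amber (0, 6): total = 2037.7
Minimum is at Green with total 1198.0 mi.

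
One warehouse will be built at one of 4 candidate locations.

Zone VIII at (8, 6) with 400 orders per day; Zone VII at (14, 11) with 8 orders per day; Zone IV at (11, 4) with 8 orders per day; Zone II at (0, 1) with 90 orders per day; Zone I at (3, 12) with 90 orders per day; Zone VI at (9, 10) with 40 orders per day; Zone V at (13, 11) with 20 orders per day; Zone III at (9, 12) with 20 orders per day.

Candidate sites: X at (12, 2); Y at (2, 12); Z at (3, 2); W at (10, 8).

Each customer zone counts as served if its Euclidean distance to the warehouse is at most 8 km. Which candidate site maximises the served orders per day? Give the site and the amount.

Coverage radius r = 8 km; a point is covered iff (Δx)²+(Δy)² ≤ 8² = 64.
  X (12, 2): covers {Zone VIII, Zone IV} → 408
  Y (2, 12): covers {Zone I, Zone VI, Zone III} → 150
  Z (3, 2): covers {Zone VIII, Zone II} → 490
  W (10, 8): covers {Zone VIII, Zone VII, Zone IV, Zone VI, Zone V, Zone III} → 496
Maximum coverage at W: 496 orders per day.

W, covering 496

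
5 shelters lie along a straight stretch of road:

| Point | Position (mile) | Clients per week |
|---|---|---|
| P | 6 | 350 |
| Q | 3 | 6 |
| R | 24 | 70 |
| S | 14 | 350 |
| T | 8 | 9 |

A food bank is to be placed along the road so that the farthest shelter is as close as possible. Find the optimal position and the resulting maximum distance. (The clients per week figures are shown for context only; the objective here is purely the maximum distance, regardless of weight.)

The 1-center on a line is the midpoint of the two extreme points: leftmost at 3, rightmost at 24.
Optimal location = (3 + 24)/2 = 13.5; maximum distance = (24 − 3)/2 = 10.5.

location 13.5, max distance 10.5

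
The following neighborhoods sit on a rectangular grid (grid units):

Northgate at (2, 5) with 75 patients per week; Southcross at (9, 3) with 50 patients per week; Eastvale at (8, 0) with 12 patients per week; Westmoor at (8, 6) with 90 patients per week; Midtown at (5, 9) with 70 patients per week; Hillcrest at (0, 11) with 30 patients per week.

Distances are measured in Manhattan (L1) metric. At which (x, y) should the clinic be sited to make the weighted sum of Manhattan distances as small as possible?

(5, 6)

Manhattan distance separates: Σwᵢ(|x−xᵢ|+|y−yᵢ|) = Σwᵢ|x−xᵢ| + Σwᵢ|y−yᵢ|, so x and y are optimised independently as 1-D weighted medians.
Total weight W = 327; half = 163.5.
x-coordinate, sorted with cumulative weight:
  x=0 (Hillcrest, w=30) cum 30
  x=2 (Northgate, w=75) cum 105
  x=5 (Midtown, w=70) cum 175  ← median
  x=8 (Eastvale, w=12) cum 187
  x=8 (Westmoor, w=90) cum 277
  x=9 (Southcross, w=50) cum 327
⇒ x* = 5
y-coordinate, sorted with cumulative weight:
  y=0 (Eastvale, w=12) cum 12
  y=3 (Southcross, w=50) cum 62
  y=5 (Northgate, w=75) cum 137
  y=6 (Westmoor, w=90) cum 227  ← median
  y=9 (Midtown, w=70) cum 297
  y=11 (Hillcrest, w=30) cum 327
⇒ y* = 6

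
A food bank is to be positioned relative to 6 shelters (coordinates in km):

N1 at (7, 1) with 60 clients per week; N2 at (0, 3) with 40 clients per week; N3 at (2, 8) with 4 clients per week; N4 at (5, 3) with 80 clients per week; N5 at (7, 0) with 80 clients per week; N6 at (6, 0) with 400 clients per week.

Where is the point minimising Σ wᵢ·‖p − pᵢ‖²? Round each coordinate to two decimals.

(5.70, 0.68)

The minimiser of Σwᵢ‖p−pᵢ‖² is the weighted centroid p* = (Σwᵢpᵢ)/(Σwᵢ).
Σwᵢ = 664.
Σwᵢxᵢ = 60·7 + 40·0 + 4·2 + 80·5 + 80·7 + 400·6 = 3788.
Σwᵢyᵢ = 60·1 + 40·3 + 4·8 + 80·3 + 80·0 + 400·0 = 452.
x* = 3788/664 = 5.70, y* = 452/664 = 0.68.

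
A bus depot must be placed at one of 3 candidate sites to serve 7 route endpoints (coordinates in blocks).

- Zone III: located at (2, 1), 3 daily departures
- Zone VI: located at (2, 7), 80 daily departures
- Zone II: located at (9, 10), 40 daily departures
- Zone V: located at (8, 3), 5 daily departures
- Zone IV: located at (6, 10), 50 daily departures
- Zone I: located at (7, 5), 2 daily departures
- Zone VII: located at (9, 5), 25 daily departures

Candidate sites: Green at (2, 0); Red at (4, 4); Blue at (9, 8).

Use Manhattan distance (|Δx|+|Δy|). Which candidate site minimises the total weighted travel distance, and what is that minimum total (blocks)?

Total weighted distance at each candidate:
  Green (2, 0): total = 2308
  Red (4, 4): total = 1438
  Blue (9, 8): total = 1127
Minimum is at Blue with total 1127 blocks.

Blue, total 1127 blocks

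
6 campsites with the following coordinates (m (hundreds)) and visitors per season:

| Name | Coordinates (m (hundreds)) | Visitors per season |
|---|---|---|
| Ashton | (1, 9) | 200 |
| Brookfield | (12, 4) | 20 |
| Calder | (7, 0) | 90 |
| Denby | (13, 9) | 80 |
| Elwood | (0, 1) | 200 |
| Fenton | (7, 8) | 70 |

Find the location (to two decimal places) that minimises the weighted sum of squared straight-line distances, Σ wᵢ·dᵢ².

(3.94, 5.09)

The minimiser of Σwᵢ‖p−pᵢ‖² is the weighted centroid p* = (Σwᵢpᵢ)/(Σwᵢ).
Σwᵢ = 660.
Σwᵢxᵢ = 200·1 + 20·12 + 90·7 + 80·13 + 200·0 + 70·7 = 2600.
Σwᵢyᵢ = 200·9 + 20·4 + 90·0 + 80·9 + 200·1 + 70·8 = 3360.
x* = 2600/660 = 3.94, y* = 3360/660 = 5.09.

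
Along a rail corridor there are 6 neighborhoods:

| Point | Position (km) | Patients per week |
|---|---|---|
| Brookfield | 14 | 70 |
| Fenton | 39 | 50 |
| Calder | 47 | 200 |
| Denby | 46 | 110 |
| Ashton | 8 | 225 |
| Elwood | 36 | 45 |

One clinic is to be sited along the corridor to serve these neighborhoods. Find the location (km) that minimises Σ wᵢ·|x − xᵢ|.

For a sum of weighted absolute distances on a line, the optimum is the weighted median (not the mean). Total weight W = 700; half-weight = 350.
Sort by position and accumulate weight:
  km 8 (Ashton, w=225) → cum 225
  km 14 (Brookfield, w=70) → cum 295
  km 36 (Elwood, w=45) → cum 340
  km 39 (Fenton, w=50) → cum 390  ≥ 350 → median here
  km 46 (Denby, w=110) → cum 500
  km 47 (Calder, w=200) → cum 700
Optimal location: km 39.

x = 39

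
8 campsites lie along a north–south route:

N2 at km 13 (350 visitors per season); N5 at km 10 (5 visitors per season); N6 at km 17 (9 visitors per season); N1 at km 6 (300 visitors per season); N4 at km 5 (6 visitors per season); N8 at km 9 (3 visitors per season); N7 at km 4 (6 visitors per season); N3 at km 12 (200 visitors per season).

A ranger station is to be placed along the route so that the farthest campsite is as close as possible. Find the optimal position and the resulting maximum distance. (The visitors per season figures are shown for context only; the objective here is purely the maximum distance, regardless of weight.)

The 1-center on a line is the midpoint of the two extreme points: leftmost at 4, rightmost at 17.
Optimal location = (4 + 17)/2 = 10.5; maximum distance = (17 − 4)/2 = 6.5.

location 10.5, max distance 6.5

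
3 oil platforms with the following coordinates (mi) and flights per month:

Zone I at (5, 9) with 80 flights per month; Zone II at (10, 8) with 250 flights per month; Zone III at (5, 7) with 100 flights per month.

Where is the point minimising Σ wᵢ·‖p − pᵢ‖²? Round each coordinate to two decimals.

(7.91, 7.95)

The minimiser of Σwᵢ‖p−pᵢ‖² is the weighted centroid p* = (Σwᵢpᵢ)/(Σwᵢ).
Σwᵢ = 430.
Σwᵢxᵢ = 80·5 + 250·10 + 100·5 = 3400.
Σwᵢyᵢ = 80·9 + 250·8 + 100·7 = 3420.
x* = 3400/430 = 7.91, y* = 3420/430 = 7.95.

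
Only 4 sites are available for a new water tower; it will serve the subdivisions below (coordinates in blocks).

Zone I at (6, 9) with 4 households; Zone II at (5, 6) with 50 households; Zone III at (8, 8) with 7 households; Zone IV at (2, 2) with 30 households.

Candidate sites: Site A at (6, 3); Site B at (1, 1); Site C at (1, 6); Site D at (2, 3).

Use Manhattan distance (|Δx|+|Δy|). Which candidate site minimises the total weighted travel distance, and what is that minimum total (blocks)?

Site A, total 423 blocks

Total weighted distance at each candidate:
  Site A (6, 3): total = 423
  Site B (1, 1): total = 660
  Site C (1, 6): total = 445
  Site D (2, 3): total = 447
Minimum is at Site A with total 423 blocks.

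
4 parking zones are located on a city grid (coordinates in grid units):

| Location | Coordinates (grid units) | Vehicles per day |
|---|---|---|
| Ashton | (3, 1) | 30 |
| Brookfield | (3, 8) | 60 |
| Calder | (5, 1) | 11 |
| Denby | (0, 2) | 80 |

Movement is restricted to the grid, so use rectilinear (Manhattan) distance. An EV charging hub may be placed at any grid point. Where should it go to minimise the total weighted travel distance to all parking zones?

Manhattan distance separates: Σwᵢ(|x−xᵢ|+|y−yᵢ|) = Σwᵢ|x−xᵢ| + Σwᵢ|y−yᵢ|, so x and y are optimised independently as 1-D weighted medians.
Total weight W = 181; half = 90.5.
x-coordinate, sorted with cumulative weight:
  x=0 (Denby, w=80) cum 80
  x=3 (Ashton, w=30) cum 110  ← median
  x=3 (Brookfield, w=60) cum 170
  x=5 (Calder, w=11) cum 181
⇒ x* = 3
y-coordinate, sorted with cumulative weight:
  y=1 (Ashton, w=30) cum 30
  y=1 (Calder, w=11) cum 41
  y=2 (Denby, w=80) cum 121  ← median
  y=8 (Brookfield, w=60) cum 181
⇒ y* = 2

(3, 2)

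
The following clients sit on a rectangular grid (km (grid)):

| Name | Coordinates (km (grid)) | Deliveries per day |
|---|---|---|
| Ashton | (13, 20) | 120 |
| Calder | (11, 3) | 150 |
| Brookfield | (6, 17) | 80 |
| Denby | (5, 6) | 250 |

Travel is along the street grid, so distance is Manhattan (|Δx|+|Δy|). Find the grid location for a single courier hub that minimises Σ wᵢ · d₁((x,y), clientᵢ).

(6, 6)

Manhattan distance separates: Σwᵢ(|x−xᵢ|+|y−yᵢ|) = Σwᵢ|x−xᵢ| + Σwᵢ|y−yᵢ|, so x and y are optimised independently as 1-D weighted medians.
Total weight W = 600; half = 300.
x-coordinate, sorted with cumulative weight:
  x=5 (Denby, w=250) cum 250
  x=6 (Brookfield, w=80) cum 330  ← median
  x=11 (Calder, w=150) cum 480
  x=13 (Ashton, w=120) cum 600
⇒ x* = 6
y-coordinate, sorted with cumulative weight:
  y=3 (Calder, w=150) cum 150
  y=6 (Denby, w=250) cum 400  ← median
  y=17 (Brookfield, w=80) cum 480
  y=20 (Ashton, w=120) cum 600
⇒ y* = 6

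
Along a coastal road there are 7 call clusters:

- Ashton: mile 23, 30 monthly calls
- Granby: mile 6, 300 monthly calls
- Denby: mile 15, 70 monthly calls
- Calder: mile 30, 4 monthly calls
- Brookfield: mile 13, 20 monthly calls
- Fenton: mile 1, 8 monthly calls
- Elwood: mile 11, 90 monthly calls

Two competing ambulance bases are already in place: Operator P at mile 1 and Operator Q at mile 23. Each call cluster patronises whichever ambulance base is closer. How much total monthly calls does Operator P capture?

398

The indifferent point is the midpoint (1+23)/2 = 12; call clusters left of it (closer to Operator P at 1) go to Operator P, those right go to Operator Q.
  Fenton at 1 (w=8) → Operator P
  Granby at 6 (w=300) → Operator P
  Elwood at 11 (w=90) → Operator P
  Brookfield at 13 (w=20) → Operator Q
  Denby at 15 (w=70) → Operator Q
  Ashton at 23 (w=30) → Operator Q
  Calder at 30 (w=4) → Operator Q
Operator P captures 398; Operator Q captures 124.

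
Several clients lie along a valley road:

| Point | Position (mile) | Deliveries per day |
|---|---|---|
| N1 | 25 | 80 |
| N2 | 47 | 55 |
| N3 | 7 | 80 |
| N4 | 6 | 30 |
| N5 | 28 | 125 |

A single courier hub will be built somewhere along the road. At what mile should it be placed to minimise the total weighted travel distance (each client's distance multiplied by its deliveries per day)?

For a sum of weighted absolute distances on a line, the optimum is the weighted median (not the mean). Total weight W = 370; half-weight = 185.
Sort by position and accumulate weight:
  mile 6 (N4, w=30) → cum 30
  mile 7 (N3, w=80) → cum 110
  mile 25 (N1, w=80) → cum 190  ≥ 185 → median here
  mile 28 (N5, w=125) → cum 315
  mile 47 (N2, w=55) → cum 370
Optimal location: mile 25.

x = 25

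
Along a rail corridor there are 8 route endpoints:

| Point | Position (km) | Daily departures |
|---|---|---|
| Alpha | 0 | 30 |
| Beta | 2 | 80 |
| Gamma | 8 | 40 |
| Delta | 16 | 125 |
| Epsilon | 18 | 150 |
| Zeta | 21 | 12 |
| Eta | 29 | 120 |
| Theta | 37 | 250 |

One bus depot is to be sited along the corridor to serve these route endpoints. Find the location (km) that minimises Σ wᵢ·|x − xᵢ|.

For a sum of weighted absolute distances on a line, the optimum is the weighted median (not the mean). Total weight W = 807; half-weight = 403.5.
Sort by position and accumulate weight:
  km 0 (Alpha, w=30) → cum 30
  km 2 (Beta, w=80) → cum 110
  km 8 (Gamma, w=40) → cum 150
  km 16 (Delta, w=125) → cum 275
  km 18 (Epsilon, w=150) → cum 425  ≥ 403.5 → median here
  km 21 (Zeta, w=12) → cum 437
  km 29 (Eta, w=120) → cum 557
  km 37 (Theta, w=250) → cum 807
Optimal location: km 18.

x = 18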